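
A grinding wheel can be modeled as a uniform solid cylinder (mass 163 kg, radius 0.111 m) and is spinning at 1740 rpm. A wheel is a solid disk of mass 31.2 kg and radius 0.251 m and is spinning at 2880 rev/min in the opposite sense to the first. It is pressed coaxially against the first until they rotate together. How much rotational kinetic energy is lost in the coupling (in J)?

ΔKE lost ≈ 58100 J

No external torque acts about the common axis, so total angular momentum is conserved.
Moments of inertia: I_A = ½(163)(0.111)² = 1.004 kg·m²; I_B = ½(31.2)(0.251)² = 0.9828 kg·m².
Taking A's sense as positive: L = (1.004)(1740) − (0.9828)(2880) = -1083 kg·m²·rpm.
Combined I = 1.004 + 0.9828 = 1.987 kg·m².
ω_f = L / I = -1083 / 1.987 = -545.2 rpm.
KE_i = ½ΣIω² = 61370 J; KE_f = ½(1.987)(57.09)² = 3238 J.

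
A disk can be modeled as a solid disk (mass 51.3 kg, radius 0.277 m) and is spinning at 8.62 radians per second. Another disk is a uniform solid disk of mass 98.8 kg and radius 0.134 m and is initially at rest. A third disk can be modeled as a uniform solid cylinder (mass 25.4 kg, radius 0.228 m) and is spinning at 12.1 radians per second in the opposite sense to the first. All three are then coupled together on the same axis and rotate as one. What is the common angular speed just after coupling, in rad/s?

|ω_f| ≈ 2.55 rad/s

The coupling torques are internal; angular momentum about the shared axis is conserved.
Moments of inertia: I_A = ½(51.3)(0.277)² = 1.968 kg·m²; I_B = ½(98.8)(0.134)² = 0.8870 kg·m²; I_C = ½(25.4)(0.228)² = 0.6602 kg·m².
Taking A's sense as positive: L = (1.968)(8.62) − (0.6602)(12.1) = 8.977 kg·m²·rad/s.
Combined I = 1.968 + 0.8870 + 0.6602 = 3.515 kg·m².
ω_f = L / I = 8.977 / 3.515 = 2.554 rad/s.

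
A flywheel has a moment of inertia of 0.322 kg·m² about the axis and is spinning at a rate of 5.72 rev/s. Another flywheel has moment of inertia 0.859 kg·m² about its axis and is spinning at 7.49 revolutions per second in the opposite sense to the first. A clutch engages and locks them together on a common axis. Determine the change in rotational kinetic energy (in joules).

The coupling torques are internal; angular momentum about the shared axis is conserved.
Taking A's sense as positive: L = (0.3220)(5.72) − (0.8590)(7.49) = -4.592 kg·m²·rev/s.
Combined I = 0.3220 + 0.8590 = 1.181 kg·m².
ω_f = L / I = -4.592 / 1.181 = -3.888 rev/s.
KE_i = ½ΣIω² = 1159 J; KE_f = ½(1.181)(24.43)² = 352.4 J.

ΔKE ≈ -807 J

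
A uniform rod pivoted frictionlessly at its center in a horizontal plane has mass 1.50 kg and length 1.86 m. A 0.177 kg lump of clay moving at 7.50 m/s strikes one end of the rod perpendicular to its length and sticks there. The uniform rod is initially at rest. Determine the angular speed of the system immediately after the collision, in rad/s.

The axle reaction passes through the pivot and exerts no torque about it; angular momentum about the pivot is conserved through the impact.
I_p = (1/12)(1.50)(1.86)² = 0.4325 kg·m². Taking the sense of the lump of clay's angular momentum as positive, L_{lump} = m v R = (0.177)(7.50)(1.86/2) = 1.235 kg·m²/s.
L_i = 0 + 1.235 = 1.235 kg·m²/s.
After sticking, I_f = I_p + m R² = 0.4325 + (0.177)(1.86/2)² = 0.5855 kg·m².
ω_f = L_i / I_f = 1.235 / 0.5855 = 2.108 rad/s.

|ω_f| ≈ 2.11 rad/s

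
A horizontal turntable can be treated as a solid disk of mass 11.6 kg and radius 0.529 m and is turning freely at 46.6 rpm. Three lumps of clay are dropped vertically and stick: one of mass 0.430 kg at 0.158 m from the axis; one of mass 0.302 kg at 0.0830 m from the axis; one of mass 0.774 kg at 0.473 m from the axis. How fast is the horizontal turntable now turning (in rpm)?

ω_f ≈ 41.8 rpm

The added mass arrives with no angular momentum about the axis, and any external torque about the axis is negligible, so the system's angular momentum is conserved.
I_p = ½(11.6)(0.529)² = 1.623 kg·m².
Added inertia Σmr² = (0.430)(0.158)² + (0.302)(0.0830)² + (0.774)(0.473)² = 0.1860 kg·m²; I_f = 1.623 + 0.1860 = 1.809 kg·m².
ω_f = I_p ω_i / I_f = (1.623)(46.6) / 1.809 = 41.81 rpm.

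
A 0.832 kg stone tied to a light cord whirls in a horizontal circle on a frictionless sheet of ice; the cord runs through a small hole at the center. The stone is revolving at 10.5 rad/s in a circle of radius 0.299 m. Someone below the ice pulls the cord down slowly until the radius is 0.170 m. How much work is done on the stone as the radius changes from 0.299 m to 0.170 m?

W ≈ 8.58 J

No torque about the axis ⇒ m r₁² ω₁ = m r₂² ω₂.
ω₂ = ω₁ (r₁/r₂)² = (10.5)(0.299/0.170)² = 32.48 rad/s.
W = ΔKE = ½m(v₂² − v₁²) = 8.584 J.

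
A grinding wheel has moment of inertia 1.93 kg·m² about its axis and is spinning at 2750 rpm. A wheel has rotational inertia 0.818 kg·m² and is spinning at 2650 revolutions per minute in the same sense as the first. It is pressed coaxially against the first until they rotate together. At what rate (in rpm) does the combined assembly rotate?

|ω_f| ≈ 2720 rpm

The coupling torques are internal; angular momentum about the shared axis is conserved.
Taking A's sense as positive: L = (1.930)(2750) + (0.8180)(2650) = 7475 kg·m²·rpm.
Combined I = 1.930 + 0.8180 = 2.748 kg·m².
ω_f = L / I = 7475 / 2.748 = 2720 rpm.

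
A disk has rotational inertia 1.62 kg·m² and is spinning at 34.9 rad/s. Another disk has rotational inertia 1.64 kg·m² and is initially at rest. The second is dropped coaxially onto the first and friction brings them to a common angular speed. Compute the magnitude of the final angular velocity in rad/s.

No external torque acts about the common axis, so total angular momentum is conserved.
Taking A's sense as positive: L = (1.620)(34.9) = 56.54 kg·m²·rad/s.
Combined I = 1.620 + 1.640 = 3.260 kg·m².
ω_f = L / I = 56.54 / 3.260 = 17.34 rad/s.

|ω_f| ≈ 17.3 rad/s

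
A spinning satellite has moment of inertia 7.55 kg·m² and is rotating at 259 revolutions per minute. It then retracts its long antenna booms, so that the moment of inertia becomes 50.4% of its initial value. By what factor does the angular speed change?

With no external torque about the axis, L is conserved: I₁ω₁ = I₂ω₂.
I₂ = 0.504 × 7.55 = 3.805 kg·m².
ω₂/ω₁ = I₁/I₂ = 7.550 / 3.805 = 1.984.

ω₂/ω₁ ≈ 1.98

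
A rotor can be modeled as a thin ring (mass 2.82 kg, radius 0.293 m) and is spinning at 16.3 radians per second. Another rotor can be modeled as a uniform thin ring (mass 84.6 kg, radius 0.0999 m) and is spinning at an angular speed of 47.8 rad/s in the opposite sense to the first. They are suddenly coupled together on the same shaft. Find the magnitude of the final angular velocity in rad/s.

|ω_f| ≈ 33.5 rad/s

The coupling torques are internal; angular momentum about the shared axis is conserved.
Moments of inertia: I_A = (2.82)(0.293)² = 0.2421 kg·m²; I_B = (84.6)(0.0999)² = 0.8443 kg·m².
Taking A's sense as positive: L = (0.2421)(16.3) − (0.8443)(47.8) = -36.41 kg·m²·rad/s.
Combined I = 0.2421 + 0.8443 = 1.086 kg·m².
ω_f = L / I = -36.41 / 1.086 = -33.52 rad/s.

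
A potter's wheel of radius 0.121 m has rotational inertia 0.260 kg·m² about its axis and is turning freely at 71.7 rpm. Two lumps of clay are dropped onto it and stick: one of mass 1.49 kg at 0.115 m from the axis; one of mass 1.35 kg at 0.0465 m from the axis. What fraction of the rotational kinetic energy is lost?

No external torque acts about the axis; L_before = L_after.
Added inertia Σmr² = (1.49)(0.115)² + (1.35)(0.0465)² = 0.02262 kg·m²; I_f = 0.2600 + 0.02262 = 0.2826 kg·m².
ω_f = I_p ω_i / I_f = (0.2600)(71.7) / 0.2826 = 65.96 rpm.
KE_i = ½(0.2600)(7.508 rad/s)² = 7.329 J; KE_f = ½(0.2826)(6.907)² = 6.742 J.
Fraction lost = 0.08005.

fraction ≈ 0.0801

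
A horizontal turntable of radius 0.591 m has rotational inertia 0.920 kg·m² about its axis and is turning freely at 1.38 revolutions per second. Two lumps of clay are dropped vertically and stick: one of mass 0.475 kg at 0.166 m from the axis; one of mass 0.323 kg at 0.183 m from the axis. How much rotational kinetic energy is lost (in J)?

No external torque acts about the axis; L_before = L_after.
Added inertia Σmr² = (0.475)(0.166)² + (0.323)(0.183)² = 0.02391 kg·m²; I_f = 0.9200 + 0.02391 = 0.9439 kg·m².
ω_f = I_p ω_i / I_f = (0.9200)(1.38) / 0.9439 = 1.345 rev/s.
KE_i = ½(0.9200)(8.671 rad/s)² = 34.58 J; KE_f = ½(0.9439)(8.451)² = 33.71 J.

energy lost ≈ 0.876 J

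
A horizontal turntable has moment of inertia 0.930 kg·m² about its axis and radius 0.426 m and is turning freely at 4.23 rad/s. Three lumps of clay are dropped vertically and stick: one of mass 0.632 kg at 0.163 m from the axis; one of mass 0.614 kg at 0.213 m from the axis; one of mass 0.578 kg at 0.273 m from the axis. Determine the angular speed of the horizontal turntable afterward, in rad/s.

No external torque acts about the axis; L_before = L_after.
Added inertia Σmr² = (0.632)(0.163)² + (0.614)(0.213)² + (0.578)(0.273)² = 0.08773 kg·m²; I_f = 0.9300 + 0.08773 = 1.018 kg·m².
ω_f = I_p ω_i / I_f = (0.9300)(4.23) / 1.018 = 3.865 rad/s.

ω_f ≈ 3.87 rad/s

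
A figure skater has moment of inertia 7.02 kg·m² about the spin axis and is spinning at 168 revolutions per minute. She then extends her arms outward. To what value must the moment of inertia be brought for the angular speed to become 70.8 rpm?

I₂ ≈ 16.7 kg·m²

Angular momentum about the spin axis is conserved since the torque about it is zero.
I₂ = I₁ω₁ / ω₂ = (7.02)(168) / (70.8) = 16.66 kg·m².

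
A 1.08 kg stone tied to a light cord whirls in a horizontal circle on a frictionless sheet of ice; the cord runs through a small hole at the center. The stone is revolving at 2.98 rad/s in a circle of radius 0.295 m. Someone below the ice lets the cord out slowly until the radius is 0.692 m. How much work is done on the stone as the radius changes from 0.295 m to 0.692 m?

No torque about the axis ⇒ m r₁² ω₁ = m r₂² ω₂.
ω₂ = ω₁ (r₁/r₂)² = (2.98)(0.295/0.692)² = 0.5416 rad/s.
W = ΔKE = ½m(v₂² − v₁²) = -0.3415 J.

W ≈ -0.341 J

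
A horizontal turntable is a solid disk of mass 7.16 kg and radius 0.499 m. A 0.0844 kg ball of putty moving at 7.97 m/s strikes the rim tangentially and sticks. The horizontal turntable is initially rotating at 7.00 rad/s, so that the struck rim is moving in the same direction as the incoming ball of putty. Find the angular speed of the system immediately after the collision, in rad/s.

The axle reaction passes through the axle and exerts no torque about it; angular momentum about the axle is conserved through the impact.
I_p = ½(7.16)(0.499)² = 0.8914 kg·m². Taking the sense of the ball of putty's angular momentum as positive, L_{ball} = m v R = (0.0844)(7.97)(0.499) = 0.3357 kg·m²/s.
L_i = +I_p ω_p + m v R = +(0.8914)(7.00) + 0.3357 = 6.576 kg·m²/s.
After sticking, I_f = I_p + m R² = 0.8914 + (0.0844)(0.499)² = 0.9124 kg·m².
ω_f = L_i / I_f = 6.576 / 0.9124 = 7.207 rad/s.

|ω_f| ≈ 7.21 rad/s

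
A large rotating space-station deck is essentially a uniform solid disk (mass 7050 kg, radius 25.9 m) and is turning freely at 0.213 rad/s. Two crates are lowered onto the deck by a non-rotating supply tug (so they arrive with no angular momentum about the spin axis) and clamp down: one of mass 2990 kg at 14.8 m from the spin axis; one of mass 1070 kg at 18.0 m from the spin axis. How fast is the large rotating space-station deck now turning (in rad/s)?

ω_f ≈ 0.150 rad/s

No external torque acts about the spin axis; L_before = L_after.
I_p = ½(7050)(25.9)² = 2.365e+06 kg·m².
Added inertia Σmr² = (2990)(14.8)² + (1070)(18.0)² = 1.002e+06 kg·m²; I_f = 2.365e+06 + 1.002e+06 = 3.366e+06 kg·m².
ω_f = I_p ω_i / I_f = (2.365e+06)(0.213) / 3.366e+06 = 0.1496 rad/s.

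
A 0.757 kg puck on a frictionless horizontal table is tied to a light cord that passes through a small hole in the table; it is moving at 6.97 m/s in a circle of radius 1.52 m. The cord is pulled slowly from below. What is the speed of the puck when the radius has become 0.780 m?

Central (radial) force ⇒ zero torque about the center ⇒ m v r is constant.
v₂ = v₁ r₁ / r₂ = (6.97)(1.52) / (0.780) = 13.58 m/s.

v₂ ≈ 13.6 m/s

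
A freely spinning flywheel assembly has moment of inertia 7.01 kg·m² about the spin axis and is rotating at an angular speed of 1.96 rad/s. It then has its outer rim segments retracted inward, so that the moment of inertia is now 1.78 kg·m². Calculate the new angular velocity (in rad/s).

ω₂ ≈ 7.72 rad/s

Angular momentum about the spin axis is conserved since the torque about it is zero.
ω₂ = I₁ω₁ / I₂ = (7.010)(1.96 rad/s) / (1.780) = 7.719 rad/s.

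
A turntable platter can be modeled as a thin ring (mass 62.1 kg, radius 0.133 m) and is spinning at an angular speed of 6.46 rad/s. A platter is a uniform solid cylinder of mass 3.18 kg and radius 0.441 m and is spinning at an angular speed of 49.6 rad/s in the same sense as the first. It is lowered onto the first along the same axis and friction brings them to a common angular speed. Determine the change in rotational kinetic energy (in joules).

ΔKE ≈ -225 J

No external torque acts about the common axis, so total angular momentum is conserved.
Moments of inertia: I_A = (62.1)(0.133)² = 1.098 kg·m²; I_B = ½(3.18)(0.441)² = 0.3092 kg·m².
Taking A's sense as positive: L = (1.098)(6.46) + (0.3092)(49.6) = 22.43 kg·m²·rad/s.
Combined I = 1.098 + 0.3092 = 1.408 kg·m².
ω_f = L / I = 22.43 / 1.408 = 15.94 rad/s.
KE_i = ½ΣIω² = 403.3 J; KE_f = ½(1.408)(15.94)² = 178.8 J.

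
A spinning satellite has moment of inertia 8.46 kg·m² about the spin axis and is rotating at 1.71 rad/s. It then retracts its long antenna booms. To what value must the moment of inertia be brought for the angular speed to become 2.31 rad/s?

I₂ ≈ 6.26 kg·m²

Angular momentum about the spin axis is conserved since the torque about it is zero.
I₂ = I₁ω₁ / ω₂ = (8.46)(1.71) / (2.31) = 6.263 kg·m².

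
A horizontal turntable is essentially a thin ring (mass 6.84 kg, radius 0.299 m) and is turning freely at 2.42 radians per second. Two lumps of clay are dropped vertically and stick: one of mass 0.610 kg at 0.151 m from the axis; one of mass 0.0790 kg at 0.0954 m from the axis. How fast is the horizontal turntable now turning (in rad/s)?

The added mass arrives with no angular momentum about the axis, and any external torque about the axis is negligible, so the system's angular momentum is conserved.
I_p = (6.84)(0.299)² = 0.6115 kg·m².
Added inertia Σmr² = (0.610)(0.151)² + (0.0790)(0.0954)² = 0.01463 kg·m²; I_f = 0.6115 + 0.01463 = 0.6261 kg·m².
ω_f = I_p ω_i / I_f = (0.6115)(2.42) / 0.6261 = 2.363 rad/s.

ω_f ≈ 2.36 rad/s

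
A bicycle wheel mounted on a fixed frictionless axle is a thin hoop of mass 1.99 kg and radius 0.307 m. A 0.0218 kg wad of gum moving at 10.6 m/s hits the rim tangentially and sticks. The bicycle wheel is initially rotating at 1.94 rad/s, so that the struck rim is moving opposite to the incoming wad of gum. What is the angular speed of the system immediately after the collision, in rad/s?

|ω_f| ≈ 1.54 rad/s

The axle reaction passes through the axle and exerts no torque about it; angular momentum about the axle is conserved through the impact.
I_p = (1.99)(0.307)² = 0.1876 kg·m². Taking the sense of the wad of gum's angular momentum as positive, L_{wad} = m v R = (0.0218)(10.6)(0.307) = 0.07094 kg·m²/s.
L_i = −I_p ω_p + m v R = −(0.1876)(1.94) + 0.07094 = -0.2929 kg·m²/s.
After sticking, I_f = I_p + m R² = 0.1876 + (0.0218)(0.307)² = 0.1896 kg·m².
ω_f = L_i / I_f = -0.2929 / 0.1896 = -1.545 rad/s.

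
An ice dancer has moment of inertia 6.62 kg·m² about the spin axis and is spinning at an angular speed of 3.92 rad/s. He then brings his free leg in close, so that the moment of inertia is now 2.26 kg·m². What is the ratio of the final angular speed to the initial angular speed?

ω₂/ω₁ ≈ 2.93

No external torque acts about the spin axis, so angular momentum is conserved.
ω₂/ω₁ = I₁/I₂ = 6.620 / 2.260 = 2.929.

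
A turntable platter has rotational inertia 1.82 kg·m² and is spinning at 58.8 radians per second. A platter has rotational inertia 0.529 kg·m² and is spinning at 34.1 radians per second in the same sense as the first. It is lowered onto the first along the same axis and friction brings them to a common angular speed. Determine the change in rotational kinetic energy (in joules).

ΔKE ≈ -125 J

No external torque acts about the common axis, so total angular momentum is conserved.
Taking A's sense as positive: L = (1.820)(58.8) + (0.5290)(34.1) = 125.1 kg·m²·rad/s.
Combined I = 1.820 + 0.5290 = 2.349 kg·m².
ω_f = L / I = 125.1 / 2.349 = 53.24 rad/s.
KE_i = ½ΣIω² = 3454 J; KE_f = ½(2.349)(53.24)² = 3329 J.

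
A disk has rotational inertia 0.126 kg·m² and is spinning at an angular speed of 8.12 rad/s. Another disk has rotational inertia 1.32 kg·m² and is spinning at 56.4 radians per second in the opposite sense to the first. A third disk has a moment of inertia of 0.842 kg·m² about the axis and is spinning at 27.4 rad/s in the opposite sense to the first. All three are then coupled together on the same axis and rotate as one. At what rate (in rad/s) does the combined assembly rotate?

|ω_f| ≈ 42.2 rad/s

The coupling torques are internal; angular momentum about the shared axis is conserved.
Taking A's sense as positive: L = (0.1260)(8.12) − (1.320)(56.4) − (0.8420)(27.4) = -96.50 kg·m²·rad/s.
Combined I = 0.1260 + 1.320 + 0.8420 = 2.288 kg·m².
ω_f = L / I = -96.50 / 2.288 = -42.17 rad/s.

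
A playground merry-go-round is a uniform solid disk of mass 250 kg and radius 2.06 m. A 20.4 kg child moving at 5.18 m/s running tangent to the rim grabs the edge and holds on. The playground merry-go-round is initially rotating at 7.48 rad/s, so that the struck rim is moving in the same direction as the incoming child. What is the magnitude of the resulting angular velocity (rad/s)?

The axle reaction passes through the axle and exerts no torque about it; angular momentum about the axle is conserved through the impact.
I_p = ½(250)(2.06)² = 530.5 kg·m². Taking the sense of the child's angular momentum as positive, L_{child} = m v R = (20.4)(5.18)(2.06) = 217.7 kg·m²/s.
L_i = +I_p ω_p + m v R = +(530.5)(7.48) + 217.7 = 4185 kg·m²/s.
After sticking, I_f = I_p + m R² = 530.5 + (20.4)(2.06)² = 617.0 kg·m².
ω_f = L_i / I_f = 4185 / 617.0 = 6.783 rad/s.

|ω_f| ≈ 6.78 rad/s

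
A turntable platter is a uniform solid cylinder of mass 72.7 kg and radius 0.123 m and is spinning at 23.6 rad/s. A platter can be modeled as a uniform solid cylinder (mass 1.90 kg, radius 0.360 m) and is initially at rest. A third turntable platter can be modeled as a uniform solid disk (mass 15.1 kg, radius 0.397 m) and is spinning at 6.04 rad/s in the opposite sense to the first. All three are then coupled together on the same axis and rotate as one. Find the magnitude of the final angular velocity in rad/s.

|ω_f| ≈ 3.11 rad/s

No external torque acts about the common axis, so total angular momentum is conserved.
Moments of inertia: I_A = ½(72.7)(0.123)² = 0.5499 kg·m²; I_B = ½(1.90)(0.360)² = 0.1231 kg·m²; I_C = ½(15.1)(0.397)² = 1.190 kg·m².
Taking A's sense as positive: L = (0.5499)(23.6) − (1.190)(6.04) = 5.791 kg·m²·rad/s.
Combined I = 0.5499 + 0.1231 + 1.190 = 1.863 kg·m².
ω_f = L / I = 5.791 / 1.863 = 3.109 rad/s.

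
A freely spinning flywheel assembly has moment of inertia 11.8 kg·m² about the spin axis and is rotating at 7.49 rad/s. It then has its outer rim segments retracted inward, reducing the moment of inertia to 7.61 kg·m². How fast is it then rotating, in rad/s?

ω₂ ≈ 11.6 rad/s

Angular momentum about the spin axis is conserved since the torque about it is zero.
ω₂ = I₁ω₁ / I₂ = (11.80)(7.49 rad/s) / (7.610) = 11.61 rad/s.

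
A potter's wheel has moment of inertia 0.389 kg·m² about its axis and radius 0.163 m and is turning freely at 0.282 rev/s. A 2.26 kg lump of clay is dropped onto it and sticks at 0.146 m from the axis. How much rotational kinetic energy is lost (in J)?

energy lost ≈ 0.0673 J

No external torque acts about the axis; L_before = L_after.
Added inertia Σmr² = (2.26)(0.146)² = 0.04817 kg·m²; I_f = 0.3890 + 0.04817 = 0.4372 kg·m².
ω_f = I_p ω_i / I_f = (0.3890)(0.282) / 0.4372 = 0.2509 rev/s.
KE_i = ½(0.3890)(1.772 rad/s)² = 0.6106 J; KE_f = ½(0.4372)(1.577)² = 0.5433 J.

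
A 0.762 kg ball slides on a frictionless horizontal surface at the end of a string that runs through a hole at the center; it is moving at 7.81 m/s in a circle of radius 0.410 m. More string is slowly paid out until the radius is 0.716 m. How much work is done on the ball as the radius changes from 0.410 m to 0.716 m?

W ≈ -15.6 J

The only horizontal force on the mass is along the cord (radial), so it exerts no torque about the hole and angular momentum m v r is conserved.
v₂ = v₁ r₁ / r₂ = (7.81)(0.410) / (0.716) = 4.472 m/s.
W = ΔKE = ½m(v₂² − v₁²) = -15.62 J.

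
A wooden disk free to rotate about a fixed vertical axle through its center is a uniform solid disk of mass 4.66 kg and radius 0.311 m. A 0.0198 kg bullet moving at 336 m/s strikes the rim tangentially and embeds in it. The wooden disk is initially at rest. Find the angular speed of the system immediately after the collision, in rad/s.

About the axle the impulsive forces during the collision are internal, so angular momentum about that axis is conserved.
I_p = ½(4.66)(0.311)² = 0.2254 kg·m². Taking the sense of the bullet's angular momentum as positive, L_{bullet} = m v R = (0.0198)(336)(0.311) = 2.069 kg·m²/s.
L_i = 0 + 2.069 = 2.069 kg·m²/s.
After sticking, I_f = I_p + m R² = 0.2254 + (0.0198)(0.311)² = 0.2273 kg·m².
ω_f = L_i / I_f = 2.069 / 0.2273 = 9.104 rad/s.

|ω_f| ≈ 9.10 rad/s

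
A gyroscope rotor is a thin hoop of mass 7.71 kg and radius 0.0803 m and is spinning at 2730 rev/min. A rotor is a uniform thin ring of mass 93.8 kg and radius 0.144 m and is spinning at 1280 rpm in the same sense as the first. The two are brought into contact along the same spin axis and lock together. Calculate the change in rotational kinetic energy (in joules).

ΔKE ≈ -559 J

No external torque acts about the common axis, so total angular momentum is conserved.
Moments of inertia: I_A = (7.71)(0.0803)² = 0.04971 kg·m²; I_B = (93.8)(0.144)² = 1.945 kg·m².
Taking A's sense as positive: L = (0.04971)(2730) + (1.945)(1280) = 2625 kg·m²·rpm.
Combined I = 0.04971 + 1.945 = 1.995 kg·m².
ω_f = L / I = 2625 / 1.995 = 1316 rpm.
KE_i = ½ΣIω² = 19500 J; KE_f = ½(1.995)(137.8)² = 18950 J.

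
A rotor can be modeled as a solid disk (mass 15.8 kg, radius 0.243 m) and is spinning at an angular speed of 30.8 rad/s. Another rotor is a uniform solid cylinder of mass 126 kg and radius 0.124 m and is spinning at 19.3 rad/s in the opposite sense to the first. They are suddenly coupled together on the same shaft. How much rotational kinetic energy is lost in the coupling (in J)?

No external torque acts about the common axis, so total angular momentum is conserved.
Moments of inertia: I_A = ½(15.8)(0.243)² = 0.4665 kg·m²; I_B = ½(126)(0.124)² = 0.9687 kg·m².
Taking A's sense as positive: L = (0.4665)(30.8) − (0.9687)(19.3) = -4.328 kg·m²·rad/s.
Combined I = 0.4665 + 0.9687 = 1.435 kg·m².
ω_f = L / I = -4.328 / 1.435 = -3.016 rad/s.
KE_i = ½ΣIω² = 401.7 J; KE_f = ½(1.435)(3.016)² = 6.526 J.

ΔKE lost ≈ 395 J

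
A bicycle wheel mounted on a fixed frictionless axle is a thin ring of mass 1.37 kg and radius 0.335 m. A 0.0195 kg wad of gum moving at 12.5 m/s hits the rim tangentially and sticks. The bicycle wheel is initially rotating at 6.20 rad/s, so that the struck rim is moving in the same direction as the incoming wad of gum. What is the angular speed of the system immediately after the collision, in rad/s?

|ω_f| ≈ 6.64 rad/s

About the axle the impulsive forces during the collision are internal, so angular momentum about that axis is conserved.
I_p = (1.37)(0.335)² = 0.1537 kg·m². Taking the sense of the wad of gum's angular momentum as positive, L_{wad} = m v R = (0.0195)(12.5)(0.335) = 0.08166 kg·m²/s.
L_i = +I_p ω_p + m v R = +(0.1537)(6.20) + 0.08166 = 1.035 kg·m²/s.
After sticking, I_f = I_p + m R² = 0.1537 + (0.0195)(0.335)² = 0.1559 kg·m².
ω_f = L_i / I_f = 1.035 / 0.1559 = 6.637 rad/s.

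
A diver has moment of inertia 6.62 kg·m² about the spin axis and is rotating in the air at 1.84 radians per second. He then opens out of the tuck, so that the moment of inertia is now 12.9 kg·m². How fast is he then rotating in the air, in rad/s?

No external torque acts about the spin axis, so angular momentum is conserved.
ω₂ = I₁ω₁ / I₂ = (6.620)(1.84 rad/s) / (12.90) = 0.9442 rad/s.

ω₂ ≈ 0.944 rad/s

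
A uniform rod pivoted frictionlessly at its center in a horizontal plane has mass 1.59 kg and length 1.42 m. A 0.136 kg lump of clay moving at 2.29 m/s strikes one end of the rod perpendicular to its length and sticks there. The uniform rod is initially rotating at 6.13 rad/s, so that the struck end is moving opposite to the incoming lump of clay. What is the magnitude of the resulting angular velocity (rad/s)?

About the pivot the impulsive forces during the collision are internal, so angular momentum about that axis is conserved.
I_p = (1/12)(1.59)(1.42)² = 0.2672 kg·m². Taking the sense of the lump of clay's angular momentum as positive, L_{lump} = m v R = (0.136)(2.29)(1.42/2) = 0.2211 kg·m²/s.
L_i = −I_p ω_p + m v R = −(0.2672)(6.13) + 0.2211 = -1.417 kg·m²/s.
After sticking, I_f = I_p + m R² = 0.2672 + (0.136)(1.42/2)² = 0.3357 kg·m².
ω_f = L_i / I_f = -1.417 / 0.3357 = -4.220 rad/s.

|ω_f| ≈ 4.22 rad/s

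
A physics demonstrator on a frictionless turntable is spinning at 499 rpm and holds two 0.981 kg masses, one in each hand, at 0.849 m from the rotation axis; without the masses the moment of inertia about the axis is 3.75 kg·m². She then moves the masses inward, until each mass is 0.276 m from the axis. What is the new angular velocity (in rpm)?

No external torque acts about the spin axis, so angular momentum is conserved.
I₁ = 3.75 + 2(0.981)(0.849)² = 5.164 kg·m²; I₂ = 3.75 + 2(0.981)(0.276)² = 3.899 kg·m².
ω₂ = I₁ω₁ / I₂ = (5.164)(499 rpm) / (3.899) = 660.8 rpm.

ω₂ ≈ 661 rpm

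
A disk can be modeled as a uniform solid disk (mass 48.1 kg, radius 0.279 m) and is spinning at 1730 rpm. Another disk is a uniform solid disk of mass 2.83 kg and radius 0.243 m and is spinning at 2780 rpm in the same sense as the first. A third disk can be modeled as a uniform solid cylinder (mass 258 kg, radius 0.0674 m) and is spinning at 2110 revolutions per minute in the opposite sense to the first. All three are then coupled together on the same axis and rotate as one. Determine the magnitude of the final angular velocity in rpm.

|ω_f| ≈ 879 rpm

The coupling torques are internal; angular momentum about the shared axis is conserved.
Moments of inertia: I_A = ½(48.1)(0.279)² = 1.872 kg·m²; I_B = ½(2.83)(0.243)² = 0.08355 kg·m²; I_C = ½(258)(0.0674)² = 0.5860 kg·m².
Taking A's sense as positive: L = (1.872)(1730) + (0.08355)(2780) − (0.5860)(2110) = 2234 kg·m²·rpm.
Combined I = 1.872 + 0.08355 + 0.5860 = 2.542 kg·m².
ω_f = L / I = 2234 / 2.542 = 879.1 rpm.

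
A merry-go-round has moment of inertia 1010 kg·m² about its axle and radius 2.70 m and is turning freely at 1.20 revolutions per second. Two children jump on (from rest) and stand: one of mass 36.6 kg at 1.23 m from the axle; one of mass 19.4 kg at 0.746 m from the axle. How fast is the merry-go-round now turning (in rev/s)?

ω_f ≈ 1.13 rev/s

The added mass arrives with no angular momentum about the axle, and any external torque about the axle is negligible, so the system's angular momentum is conserved.
Added inertia Σmr² = (36.6)(1.23)² + (19.4)(0.746)² = 66.17 kg·m²; I_f = 1010 + 66.17 = 1076 kg·m².
ω_f = I_p ω_i / I_f = (1010)(1.20) / 1076 = 1.126 rev/s.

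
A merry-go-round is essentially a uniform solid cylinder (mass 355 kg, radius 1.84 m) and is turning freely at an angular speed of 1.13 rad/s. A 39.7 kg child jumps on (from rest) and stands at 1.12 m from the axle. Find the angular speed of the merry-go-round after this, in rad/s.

ω_f ≈ 1.04 rad/s

No external torque acts about the axle; L_before = L_after.
I_p = ½(355)(1.84)² = 600.9 kg·m².
Added inertia Σmr² = (39.7)(1.12)² = 49.80 kg·m²; I_f = 600.9 + 49.80 = 650.7 kg·m².
ω_f = I_p ω_i / I_f = (600.9)(1.13) / 650.7 = 1.044 rad/s.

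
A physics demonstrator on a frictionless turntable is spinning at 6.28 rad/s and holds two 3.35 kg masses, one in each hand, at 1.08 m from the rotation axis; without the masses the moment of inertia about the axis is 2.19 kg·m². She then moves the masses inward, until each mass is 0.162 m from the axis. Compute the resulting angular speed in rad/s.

ω₂ ≈ 26.6 rad/s

Angular momentum about the spin axis is conserved since the torque about it is zero.
I₁ = 2.19 + 2(3.35)(1.08)² = 10.00 kg·m²; I₂ = 2.19 + 2(3.35)(0.162)² = 2.366 kg·m².
ω₂ = I₁ω₁ / I₂ = (10.00)(6.28 rad/s) / (2.366) = 26.56 rad/s.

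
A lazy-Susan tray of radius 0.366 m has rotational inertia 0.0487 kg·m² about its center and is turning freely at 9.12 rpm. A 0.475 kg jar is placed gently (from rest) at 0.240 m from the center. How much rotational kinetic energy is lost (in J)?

energy lost ≈ 0.00799 J

The added mass arrives with no angular momentum about the center, and any external torque about the center is negligible, so the system's angular momentum is conserved.
Added inertia Σmr² = (0.475)(0.240)² = 0.02736 kg·m²; I_f = 0.04870 + 0.02736 = 0.07606 kg·m².
ω_f = I_p ω_i / I_f = (0.04870)(9.12) / 0.07606 = 5.839 rpm.
KE_i = ½(0.04870)(0.9550 rad/s)² = 0.02221 J; KE_f = ½(0.07606)(0.6115)² = 0.01422 J.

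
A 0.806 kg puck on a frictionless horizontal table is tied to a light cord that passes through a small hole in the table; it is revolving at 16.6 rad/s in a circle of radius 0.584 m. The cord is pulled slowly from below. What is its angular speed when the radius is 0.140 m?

The constraining force is radial, so m r² ω about the center is conserved.
ω₂ = ω₁ (r₁/r₂)² = (16.6)(0.584/0.140)² = 288.9 rad/s.

ω₂ ≈ 289 rad/s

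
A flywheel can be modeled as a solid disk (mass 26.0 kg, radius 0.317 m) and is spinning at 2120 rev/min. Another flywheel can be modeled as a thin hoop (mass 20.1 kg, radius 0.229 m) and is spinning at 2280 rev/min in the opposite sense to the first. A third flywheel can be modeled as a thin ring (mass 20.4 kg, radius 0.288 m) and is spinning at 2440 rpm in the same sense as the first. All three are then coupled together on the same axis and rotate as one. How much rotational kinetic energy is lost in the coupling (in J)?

No external torque acts about the common axis, so total angular momentum is conserved.
Moments of inertia: I_A = ½(26.0)(0.317)² = 1.306 kg·m²; I_B = (20.1)(0.229)² = 1.054 kg·m²; I_C = (20.4)(0.288)² = 1.692 kg·m².
Taking A's sense as positive: L = (1.306)(2120) − (1.054)(2280) + (1.692)(2440) = 4495 kg·m²·rpm.
Combined I = 1.306 + 1.054 + 1.692 = 4.052 kg·m².
ω_f = L / I = 4495 / 4.052 = 1109 rpm.
KE_i = ½ΣIω² = 1.175e+05 J; KE_f = ½(4.052)(116.2)² = 27340 J.

ΔKE lost ≈ 90100 J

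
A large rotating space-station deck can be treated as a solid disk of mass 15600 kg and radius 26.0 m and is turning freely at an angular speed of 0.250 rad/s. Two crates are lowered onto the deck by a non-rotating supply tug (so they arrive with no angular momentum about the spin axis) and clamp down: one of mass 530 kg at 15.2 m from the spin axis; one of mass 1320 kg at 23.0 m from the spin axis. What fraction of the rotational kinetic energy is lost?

fraction ≈ 0.135

No external torque acts about the spin axis; L_before = L_after.
I_p = ½(15600)(26.0)² = 5.273e+06 kg·m².
Added inertia Σmr² = (530)(15.2)² + (1320)(23.0)² = 8.207e+05 kg·m²; I_f = 5.273e+06 + 8.207e+05 = 6.094e+06 kg·m².
ω_f = I_p ω_i / I_f = (5.273e+06)(0.250) / 6.094e+06 = 0.2163 rad/s.
KE_i = ½(5.273e+06)(0.2500 rad/s)² = 1.648e+05 J; KE_f = ½(6.094e+06)(0.2163)² = 1.426e+05 J.
Fraction lost = 0.1347.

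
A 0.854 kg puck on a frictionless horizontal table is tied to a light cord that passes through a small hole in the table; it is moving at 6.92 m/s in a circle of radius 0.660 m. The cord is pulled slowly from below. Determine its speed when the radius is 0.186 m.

v₂ ≈ 24.6 m/s

The only horizontal force on the mass is along the cord (radial), so it exerts no torque about the hole and angular momentum m v r is conserved.
v₂ = v₁ r₁ / r₂ = (6.92)(0.660) / (0.186) = 24.55 m/s.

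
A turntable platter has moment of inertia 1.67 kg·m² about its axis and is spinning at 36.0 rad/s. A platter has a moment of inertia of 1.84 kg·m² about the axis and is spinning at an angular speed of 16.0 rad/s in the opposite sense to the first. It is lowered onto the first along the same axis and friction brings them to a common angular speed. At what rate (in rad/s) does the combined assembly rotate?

No external torque acts about the common axis, so total angular momentum is conserved.
Taking A's sense as positive: L = (1.670)(36.0) − (1.840)(16.0) = 30.68 kg·m²·rad/s.
Combined I = 1.670 + 1.840 = 3.510 kg·m².
ω_f = L / I = 30.68 / 3.510 = 8.741 rad/s.

|ω_f| ≈ 8.74 rad/s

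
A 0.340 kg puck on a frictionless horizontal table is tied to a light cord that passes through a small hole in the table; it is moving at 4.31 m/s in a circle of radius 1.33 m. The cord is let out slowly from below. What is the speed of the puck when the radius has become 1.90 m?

Central (radial) force ⇒ zero torque about the center ⇒ m v r is constant.
v₂ = v₁ r₁ / r₂ = (4.31)(1.33) / (1.90) = 3.017 m/s.

v₂ ≈ 3.02 m/s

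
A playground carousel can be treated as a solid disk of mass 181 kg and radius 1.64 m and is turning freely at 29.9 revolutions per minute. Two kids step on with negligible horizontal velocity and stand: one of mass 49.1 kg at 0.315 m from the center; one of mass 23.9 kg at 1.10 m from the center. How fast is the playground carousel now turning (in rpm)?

No external torque acts about the center; L_before = L_after.
I_p = ½(181)(1.64)² = 243.4 kg·m².
Added inertia Σmr² = (49.1)(0.315)² + (23.9)(1.10)² = 33.79 kg·m²; I_f = 243.4 + 33.79 = 277.2 kg·m².
ω_f = I_p ω_i / I_f = (243.4)(29.9) / 277.2 = 26.26 rpm.

ω_f ≈ 26.3 rpm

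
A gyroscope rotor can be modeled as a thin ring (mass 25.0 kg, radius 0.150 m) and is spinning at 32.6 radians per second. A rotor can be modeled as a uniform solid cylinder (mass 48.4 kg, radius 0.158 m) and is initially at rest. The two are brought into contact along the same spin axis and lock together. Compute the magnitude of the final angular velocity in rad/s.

The coupling torques are internal; angular momentum about the shared axis is conserved.
Moments of inertia: I_A = (25.0)(0.150)² = 0.5625 kg·m²; I_B = ½(48.4)(0.158)² = 0.6041 kg·m².
Taking A's sense as positive: L = (0.5625)(32.6) = 18.34 kg·m²·rad/s.
Combined I = 0.5625 + 0.6041 = 1.167 kg·m².
ω_f = L / I = 18.34 / 1.167 = 15.72 rad/s.

|ω_f| ≈ 15.7 rad/s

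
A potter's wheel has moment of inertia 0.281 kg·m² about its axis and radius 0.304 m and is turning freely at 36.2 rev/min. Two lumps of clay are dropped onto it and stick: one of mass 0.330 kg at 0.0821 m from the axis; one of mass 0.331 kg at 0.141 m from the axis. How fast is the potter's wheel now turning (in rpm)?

The added mass arrives with no angular momentum about the axis, and any external torque about the axis is negligible, so the system's angular momentum is conserved.
Added inertia Σmr² = (0.330)(0.0821)² + (0.331)(0.141)² = 0.008805 kg·m²; I_f = 0.2810 + 0.008805 = 0.2898 kg·m².
ω_f = I_p ω_i / I_f = (0.2810)(36.2) / 0.2898 = 35.10 rpm.

ω_f ≈ 35.1 rpm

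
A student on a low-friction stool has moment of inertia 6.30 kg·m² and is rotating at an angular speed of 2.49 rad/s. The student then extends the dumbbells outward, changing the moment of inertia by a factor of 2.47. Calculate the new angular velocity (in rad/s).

ω₂ ≈ 1.01 rad/s

No external torque acts about the spin axis, so angular momentum is conserved.
I₂ = 2.47 × 6.30 = 15.56 kg·m².
ω₂ = I₁ω₁ / I₂ = (6.300)(2.49 rad/s) / (15.56) = 1.008 rad/s.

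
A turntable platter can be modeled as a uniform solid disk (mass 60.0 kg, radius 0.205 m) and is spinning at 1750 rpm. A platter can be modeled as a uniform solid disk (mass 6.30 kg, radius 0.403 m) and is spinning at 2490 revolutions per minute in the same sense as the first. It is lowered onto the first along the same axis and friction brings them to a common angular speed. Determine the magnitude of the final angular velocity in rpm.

|ω_f| ≈ 1960 rpm

The coupling torques are internal; angular momentum about the shared axis is conserved.
Moments of inertia: I_A = ½(60.0)(0.205)² = 1.261 kg·m²; I_B = ½(6.30)(0.403)² = 0.5116 kg·m².
Taking A's sense as positive: L = (1.261)(1750) + (0.5116)(2490) = 3480 kg·m²·rpm.
Combined I = 1.261 + 0.5116 = 1.772 kg·m².
ω_f = L / I = 3480 / 1.772 = 1964 rpm.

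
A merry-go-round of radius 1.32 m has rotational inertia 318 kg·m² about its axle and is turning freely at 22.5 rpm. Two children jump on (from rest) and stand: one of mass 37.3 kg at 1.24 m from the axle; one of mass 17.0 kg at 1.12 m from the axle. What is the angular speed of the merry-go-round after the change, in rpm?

ω_f ≈ 18.0 rpm

No external torque acts about the axle; L_before = L_after.
Added inertia Σmr² = (37.3)(1.24)² + (17.0)(1.12)² = 78.68 kg·m²; I_f = 318.0 + 78.68 = 396.7 kg·m².
ω_f = I_p ω_i / I_f = (318.0)(22.5) / 396.7 = 18.04 rpm.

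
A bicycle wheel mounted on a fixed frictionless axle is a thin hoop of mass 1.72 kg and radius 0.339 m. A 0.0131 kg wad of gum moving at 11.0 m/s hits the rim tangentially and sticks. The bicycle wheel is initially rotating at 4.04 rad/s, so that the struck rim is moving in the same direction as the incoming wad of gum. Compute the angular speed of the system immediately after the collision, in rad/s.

About the axle the impulsive forces during the collision are internal, so angular momentum about that axis is conserved.
I_p = (1.72)(0.339)² = 0.1977 kg·m². Taking the sense of the wad of gum's angular momentum as positive, L_{wad} = m v R = (0.0131)(11.0)(0.339) = 0.04885 kg·m²/s.
L_i = +I_p ω_p + m v R = +(0.1977)(4.04) + 0.04885 = 0.8474 kg·m²/s.
After sticking, I_f = I_p + m R² = 0.1977 + (0.0131)(0.339)² = 0.1992 kg·m².
ω_f = L_i / I_f = 0.8474 / 0.1992 = 4.255 rad/s.

|ω_f| ≈ 4.25 rad/s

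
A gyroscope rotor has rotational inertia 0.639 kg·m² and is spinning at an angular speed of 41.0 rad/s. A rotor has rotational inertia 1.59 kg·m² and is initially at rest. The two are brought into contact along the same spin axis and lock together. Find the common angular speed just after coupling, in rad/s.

No external torque acts about the common axis, so total angular momentum is conserved.
Taking A's sense as positive: L = (0.6390)(41.0) = 26.20 kg·m²·rad/s.
Combined I = 0.6390 + 1.590 = 2.229 kg·m².
ω_f = L / I = 26.20 / 2.229 = 11.75 rad/s.

|ω_f| ≈ 11.8 rad/s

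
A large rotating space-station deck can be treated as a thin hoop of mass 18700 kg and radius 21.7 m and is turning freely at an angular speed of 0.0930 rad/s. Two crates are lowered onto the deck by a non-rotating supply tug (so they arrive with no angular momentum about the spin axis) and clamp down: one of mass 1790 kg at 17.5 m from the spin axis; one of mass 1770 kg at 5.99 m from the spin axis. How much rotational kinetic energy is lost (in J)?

The added mass arrives with no angular momentum about the spin axis, and any external torque about the spin axis is negligible, so the system's angular momentum is conserved.
I_p = (18700)(21.7)² = 8.806e+06 kg·m².
Added inertia Σmr² = (1790)(17.5)² + (1770)(5.99)² = 6.117e+05 kg·m²; I_f = 8.806e+06 + 6.117e+05 = 9.417e+06 kg·m².
ω_f = I_p ω_i / I_f = (8.806e+06)(0.0930) / 9.417e+06 = 0.08696 rad/s.
KE_i = ½(8.806e+06)(0.09300 rad/s)² = 38080 J; KE_f = ½(9.417e+06)(0.08696)² = 35610 J.

energy lost ≈ 2470 J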